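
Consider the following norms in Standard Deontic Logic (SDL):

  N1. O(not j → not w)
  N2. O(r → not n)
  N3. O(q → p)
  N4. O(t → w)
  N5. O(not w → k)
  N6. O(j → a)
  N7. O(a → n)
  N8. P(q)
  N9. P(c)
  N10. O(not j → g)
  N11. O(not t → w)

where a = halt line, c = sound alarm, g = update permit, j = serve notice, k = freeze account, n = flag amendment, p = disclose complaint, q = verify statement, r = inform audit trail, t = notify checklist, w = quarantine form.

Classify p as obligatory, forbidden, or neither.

Premise 3 is O(q → p), but O(q) is not derivable from the premises (the permission P(q) asserts only not O(not q), not O(q)), so it does not yield O(p).
No premise or chain of K-axiom applications forces O(p), and none forces O(not p). So p is neither obligatory nor forbidden under these norms.

Neither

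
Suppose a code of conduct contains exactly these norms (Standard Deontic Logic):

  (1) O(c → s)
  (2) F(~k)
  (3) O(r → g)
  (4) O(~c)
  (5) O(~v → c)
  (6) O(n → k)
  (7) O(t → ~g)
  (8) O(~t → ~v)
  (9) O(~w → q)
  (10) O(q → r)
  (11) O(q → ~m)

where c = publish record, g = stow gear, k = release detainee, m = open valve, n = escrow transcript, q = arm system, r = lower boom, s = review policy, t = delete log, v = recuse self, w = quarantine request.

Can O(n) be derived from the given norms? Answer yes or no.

No

Premise 6 is O(n → k); even if O(k) held, inferring O(n) would be affirming the consequent — invalid.
No other premise forces O(n). An ideal world satisfying every premise can still have n false, so O(n) is not derivable.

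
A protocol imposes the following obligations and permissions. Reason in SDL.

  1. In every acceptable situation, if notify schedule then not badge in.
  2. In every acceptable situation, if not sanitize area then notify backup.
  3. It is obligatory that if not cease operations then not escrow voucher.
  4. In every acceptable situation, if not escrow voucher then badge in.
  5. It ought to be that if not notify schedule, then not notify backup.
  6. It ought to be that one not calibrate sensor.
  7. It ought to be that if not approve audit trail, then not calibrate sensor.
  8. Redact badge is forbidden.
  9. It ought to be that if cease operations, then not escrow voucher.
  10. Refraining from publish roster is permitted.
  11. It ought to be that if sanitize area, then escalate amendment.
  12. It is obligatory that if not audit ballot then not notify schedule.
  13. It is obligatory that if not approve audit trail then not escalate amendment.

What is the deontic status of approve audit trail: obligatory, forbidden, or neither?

Obligatory

Premises 9 and 3 cover both cases: O(cease_operations → ¬escrow_voucher) and O(¬cease_operations → ¬escrow_voucher). Since cease_operations ∨ ¬cease_operations is a tautology, O(¬escrow_voucher) follows.
Applying K to premise 4 (O(¬escrow_voucher → badge_in)) and O(¬escrow_voucher) yields O(badge_in).
The contrapositive of premise 1 (O(notify_schedule → ¬badge_in)) is O(badge_in → ¬notify_schedule), and O(badge_in) is already established, so O(¬notify_schedule).
Premise 5 is O(¬notify_schedule → ¬notify_backup); since O(¬notify_schedule), deontic closure gives O(¬notify_backup).
Premise 2, O(¬sanitize_area → notify_backup), contraposes to O(¬notify_backup → sanitize_area); with O(¬notify_backup) we get O(sanitize_area).
Premise 11 is O(sanitize_area → escalate_amendment); since O(sanitize_area), deontic closure gives O(escalate_amendment).
Premise 13, O(¬approve_audit_trail → ¬escalate_amendment), contraposes to O(escalate_amendment → approve_audit_trail); with O(escalate_amendment) we get O(approve_audit_trail).
Premises 6, 7, 8, 10, 12 do not contribute to this derivation.
Hence approve_audit_trail is obligatory.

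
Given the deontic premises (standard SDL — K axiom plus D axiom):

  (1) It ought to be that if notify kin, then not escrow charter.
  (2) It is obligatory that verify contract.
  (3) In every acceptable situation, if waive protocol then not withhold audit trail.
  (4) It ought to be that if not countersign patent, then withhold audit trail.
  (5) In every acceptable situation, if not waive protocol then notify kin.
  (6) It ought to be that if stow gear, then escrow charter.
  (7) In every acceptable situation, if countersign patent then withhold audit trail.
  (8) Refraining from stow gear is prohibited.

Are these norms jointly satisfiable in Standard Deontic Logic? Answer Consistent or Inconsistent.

Premises 4 and 7 are O(¬countersign_patent → withhold_audit_trail) and O(countersign_patent → withhold_audit_trail); every ideal world satisfies ¬countersign_patent or countersign_patent, so in either case withhold_audit_trail holds — hence O(withhold_audit_trail).
The contrapositive of premise 3 (O(waive_protocol → ¬withhold_audit_trail)) is O(withhold_audit_trail → ¬waive_protocol), and O(withhold_audit_trail) is already established, so O(¬waive_protocol).
Applying K to premise 5 (O(¬waive_protocol → notify_kin)) and O(¬waive_protocol) yields O(notify_kin).
Premise 1 is O(notify_kin → ¬escrow_charter); since O(notify_kin), deontic closure gives O(¬escrow_charter).
The contrapositive of premise 6 (O(stow_gear → escrow_charter)) is O(¬escrow_charter → ¬stow_gear), and O(¬escrow_charter) is already established, so O(¬stow_gear).
However, F(¬stow_gear) at premise 8 amounts to O(stow_gear).
We now have both O(¬stow_gear) and O(stow_gear) — stow_gear is simultaneously obligatory and forbidden, violating the D-axiom.

Inconsistent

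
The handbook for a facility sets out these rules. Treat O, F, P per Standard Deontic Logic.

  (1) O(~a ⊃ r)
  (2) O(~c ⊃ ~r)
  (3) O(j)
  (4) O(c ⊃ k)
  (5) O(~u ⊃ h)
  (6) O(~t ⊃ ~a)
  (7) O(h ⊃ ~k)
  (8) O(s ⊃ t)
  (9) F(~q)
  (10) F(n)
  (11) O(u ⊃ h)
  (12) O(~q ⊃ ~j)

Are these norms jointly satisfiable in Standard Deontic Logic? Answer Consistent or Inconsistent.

Premise 12 is O(~q ⊃ ~j), but O(~q) is not derivable from the premises, so it does not yield O(~j).
So O(~j) is not derivable, and the apparent clash with O(j) does not arise.
A world satisfying every obligation exists (e.g. a=true, c=false, h=true, j=true, k=false, n=false, q=true, r=false, s=false, t=true, u=false); no atom is both obligatory and forbidden, so the set is consistent.

Consistent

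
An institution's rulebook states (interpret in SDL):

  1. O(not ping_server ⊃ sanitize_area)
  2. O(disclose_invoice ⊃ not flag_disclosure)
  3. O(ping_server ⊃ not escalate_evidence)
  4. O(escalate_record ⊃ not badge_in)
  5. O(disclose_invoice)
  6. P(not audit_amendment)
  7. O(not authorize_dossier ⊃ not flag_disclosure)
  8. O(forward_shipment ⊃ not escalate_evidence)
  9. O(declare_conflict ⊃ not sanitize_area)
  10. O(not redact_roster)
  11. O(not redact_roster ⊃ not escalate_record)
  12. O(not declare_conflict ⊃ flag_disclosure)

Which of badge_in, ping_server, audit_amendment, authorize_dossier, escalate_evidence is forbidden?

Premise 5 gives O(disclose_invoice).
From O(disclose_invoice) and premise 2, O(disclose_invoice ⊃ not flag_disclosure), we obtain O(not flag_disclosure).
Premise 12, O(not declare_conflict ⊃ flag_disclosure), contraposes to O(not flag_disclosure ⊃ declare_conflict); with O(not flag_disclosure) we get O(declare_conflict).
Premise 9 is O(declare_conflict ⊃ not sanitize_area); since O(declare_conflict), deontic closure gives O(not sanitize_area).
Premise 1, O(not ping_server ⊃ sanitize_area), contraposes to O(not sanitize_area ⊃ ping_server); with O(not sanitize_area) we get O(ping_server).
With premise 3, O(ping_server ⊃ not escalate_evidence), the K-axiom yields O(not escalate_evidence).
So O(not escalate_evidence) holds, i.e. escalate_evidence is forbidden. None of the other listed options is forbidden under the premises.

escalate_evidence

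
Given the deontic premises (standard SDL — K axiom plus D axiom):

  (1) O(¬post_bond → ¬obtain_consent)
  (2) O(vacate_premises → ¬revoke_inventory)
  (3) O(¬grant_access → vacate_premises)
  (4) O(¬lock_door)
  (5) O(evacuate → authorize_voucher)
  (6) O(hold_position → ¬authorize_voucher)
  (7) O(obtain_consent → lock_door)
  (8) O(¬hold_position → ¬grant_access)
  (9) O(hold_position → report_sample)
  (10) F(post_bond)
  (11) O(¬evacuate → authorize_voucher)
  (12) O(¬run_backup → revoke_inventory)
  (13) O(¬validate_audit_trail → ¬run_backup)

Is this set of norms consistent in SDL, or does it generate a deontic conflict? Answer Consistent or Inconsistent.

Premise 7 is O(obtain_consent → lock_door), but O(obtain_consent) is not derivable from the premises, so it does not yield O(lock_door).
So O(lock_door) is not derivable, and the apparent clash with O(¬lock_door) does not arise.
A world satisfying every obligation exists (e.g. authorize_voucher=true, evacuate=false, grant_access=false, hold_position=false, lock_door=false, obtain_consent=false, post_bond=false, report_sample=false, revoke_inventory=false, run_backup=true, vacate_premises=true, validate_audit_trail=true); no atom is both obligatory and forbidden, so the set is consistent.

Consistent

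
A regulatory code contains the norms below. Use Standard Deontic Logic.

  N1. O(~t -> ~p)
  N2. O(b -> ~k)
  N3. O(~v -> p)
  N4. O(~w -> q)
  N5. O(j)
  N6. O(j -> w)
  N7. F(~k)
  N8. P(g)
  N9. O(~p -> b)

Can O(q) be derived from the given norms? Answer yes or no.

Premise 4 is O(~w -> q), but O(~w) is not derivable from the premises, so it does not yield O(q).
No other premise forces O(q). An ideal world satisfying every premise can still have q false, so O(q) is not derivable.

No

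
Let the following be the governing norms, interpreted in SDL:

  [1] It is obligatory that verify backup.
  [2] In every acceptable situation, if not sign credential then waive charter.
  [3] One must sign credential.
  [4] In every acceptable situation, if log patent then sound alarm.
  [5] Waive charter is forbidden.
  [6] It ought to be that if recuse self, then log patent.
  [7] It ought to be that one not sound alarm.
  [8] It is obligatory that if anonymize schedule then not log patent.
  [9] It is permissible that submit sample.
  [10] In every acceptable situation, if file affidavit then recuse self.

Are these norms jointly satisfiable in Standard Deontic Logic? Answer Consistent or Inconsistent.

Premise 2 is O(¬sign_credential → waive_charter), but O(¬sign_credential) is not derivable from the premises, so it does not yield O(waive_charter).
So O(waive_charter) is not derivable, and the apparent clash with O(¬waive_charter) does not arise.
A world satisfying every obligation exists (e.g. anonymize_schedule=false, file_affidavit=false, log_patent=false, recuse_self=false, sign_credential=true, sound_alarm=false, submit_sample=false, verify_backup=true, waive_charter=false); no atom is both obligatory and forbidden, so the set is consistent.

Consistent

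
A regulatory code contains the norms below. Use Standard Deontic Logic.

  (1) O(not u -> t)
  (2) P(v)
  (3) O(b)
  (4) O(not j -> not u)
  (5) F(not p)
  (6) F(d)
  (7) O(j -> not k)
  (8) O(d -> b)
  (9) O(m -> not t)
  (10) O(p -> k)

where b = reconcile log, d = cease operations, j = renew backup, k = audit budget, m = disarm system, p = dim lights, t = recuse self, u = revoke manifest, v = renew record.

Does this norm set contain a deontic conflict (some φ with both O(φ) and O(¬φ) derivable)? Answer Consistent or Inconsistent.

Premise 8 is O(d -> b); even if O(b) held, inferring O(d) would be affirming the consequent — invalid.
So O(d) is not derivable, and the apparent clash with O(not d) does not arise.
A world satisfying every obligation exists (e.g. b=true, d=false, j=false, k=true, m=false, p=true, t=true, u=false, v=false); no atom is both obligatory and forbidden, so the set is consistent.

Consistent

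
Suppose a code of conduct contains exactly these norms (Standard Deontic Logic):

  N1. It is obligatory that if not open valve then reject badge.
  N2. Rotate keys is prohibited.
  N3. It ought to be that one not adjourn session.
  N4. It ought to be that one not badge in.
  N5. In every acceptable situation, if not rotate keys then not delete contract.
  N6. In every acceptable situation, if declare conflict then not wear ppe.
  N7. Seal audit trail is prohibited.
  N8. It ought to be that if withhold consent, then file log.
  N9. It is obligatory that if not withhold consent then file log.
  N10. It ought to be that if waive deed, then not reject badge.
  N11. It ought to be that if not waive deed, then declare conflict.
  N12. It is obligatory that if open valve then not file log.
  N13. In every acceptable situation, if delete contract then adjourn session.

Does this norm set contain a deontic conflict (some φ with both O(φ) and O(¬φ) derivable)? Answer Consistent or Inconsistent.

Premise 13 is O(delete_contract → adjourn_session), but O(delete_contract) is not derivable from the premises, so it does not yield O(adjourn_session).
So O(adjourn_session) is not derivable, and the apparent clash with O(¬adjourn_session) does not arise.
A world satisfying every obligation exists (e.g. adjourn_session=false, badge_in=false, declare_conflict=true, delete_contract=false, file_log=true, open_valve=false, reject_badge=true, rotate_keys=false, seal_audit_trail=false, waive_deed=false, wear_ppe=false, withhold_consent=false); no atom is both obligatory and forbidden, so the set is consistent.

Consistent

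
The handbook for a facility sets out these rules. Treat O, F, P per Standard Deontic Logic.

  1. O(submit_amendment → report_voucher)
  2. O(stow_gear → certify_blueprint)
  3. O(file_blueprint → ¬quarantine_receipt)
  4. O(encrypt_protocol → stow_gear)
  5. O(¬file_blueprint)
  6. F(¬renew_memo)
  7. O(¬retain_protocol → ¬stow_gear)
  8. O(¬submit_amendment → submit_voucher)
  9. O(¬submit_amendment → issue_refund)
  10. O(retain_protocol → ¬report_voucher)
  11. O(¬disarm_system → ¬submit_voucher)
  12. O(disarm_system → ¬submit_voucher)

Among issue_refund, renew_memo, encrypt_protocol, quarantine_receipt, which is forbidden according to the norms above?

encrypt_protocol

Premises 12 and 11 are O(disarm_system → ¬submit_voucher) and O(¬disarm_system → ¬submit_voucher); every ideal world satisfies disarm_system or ¬disarm_system, so in either case ¬submit_voucher holds — hence O(¬submit_voucher).
Premise 8 is O(¬submit_amendment → submit_voucher); contrapositively O(¬submit_voucher → submit_amendment). Since O(¬submit_voucher) holds, K gives O(submit_amendment).
Premise 1 is O(submit_amendment → report_voucher); since O(submit_amendment), deontic closure gives O(report_voucher).
Premise 10, O(retain_protocol → ¬report_voucher), contraposes to O(report_voucher → ¬retain_protocol); with O(report_voucher) we get O(¬retain_protocol).
With premise 7, O(¬retain_protocol → ¬stow_gear), the K-axiom yields O(¬stow_gear).
Premise 4, O(encrypt_protocol → stow_gear), contraposes to O(¬stow_gear → ¬encrypt_protocol); with O(¬stow_gear) we get O(¬encrypt_protocol).
So O(¬encrypt_protocol) holds, i.e. encrypt_protocol is forbidden. None of the other listed options is forbidden under the premises.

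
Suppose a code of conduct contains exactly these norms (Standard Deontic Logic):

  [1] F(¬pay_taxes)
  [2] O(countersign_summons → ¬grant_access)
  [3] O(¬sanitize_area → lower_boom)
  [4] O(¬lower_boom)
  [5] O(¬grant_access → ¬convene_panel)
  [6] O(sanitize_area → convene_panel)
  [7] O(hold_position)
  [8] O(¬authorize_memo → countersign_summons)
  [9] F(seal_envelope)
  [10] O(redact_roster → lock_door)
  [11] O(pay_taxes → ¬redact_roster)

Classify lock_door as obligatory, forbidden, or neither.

Neither

Premise 10 is O(redact_roster → lock_door), but O(redact_roster) is not derivable from the premises, so it does not yield O(lock_door).
No premise or chain of K-axiom applications forces O(lock_door), and none forces O(¬lock_door). So lock_door is neither obligatory nor forbidden under these norms.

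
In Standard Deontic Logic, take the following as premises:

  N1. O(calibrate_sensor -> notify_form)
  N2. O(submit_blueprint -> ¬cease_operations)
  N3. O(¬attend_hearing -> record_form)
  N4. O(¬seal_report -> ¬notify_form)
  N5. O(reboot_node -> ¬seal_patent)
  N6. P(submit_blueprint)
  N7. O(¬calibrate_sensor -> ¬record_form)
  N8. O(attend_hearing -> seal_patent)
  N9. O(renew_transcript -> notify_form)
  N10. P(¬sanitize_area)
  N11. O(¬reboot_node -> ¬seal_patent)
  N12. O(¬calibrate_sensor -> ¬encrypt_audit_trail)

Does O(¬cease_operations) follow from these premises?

No

Premise 2 is O(submit_blueprint -> ¬cease_operations), but O(submit_blueprint) is not derivable from the premises (the permission P(submit_blueprint) asserts only ¬O(¬submit_blueprint), not O(submit_blueprint)), so it does not yield O(¬cease_operations).
No other premise forces O(¬cease_operations). An ideal world satisfying every premise can still have ¬cease_operations false, so O(¬cease_operations) is not derivable.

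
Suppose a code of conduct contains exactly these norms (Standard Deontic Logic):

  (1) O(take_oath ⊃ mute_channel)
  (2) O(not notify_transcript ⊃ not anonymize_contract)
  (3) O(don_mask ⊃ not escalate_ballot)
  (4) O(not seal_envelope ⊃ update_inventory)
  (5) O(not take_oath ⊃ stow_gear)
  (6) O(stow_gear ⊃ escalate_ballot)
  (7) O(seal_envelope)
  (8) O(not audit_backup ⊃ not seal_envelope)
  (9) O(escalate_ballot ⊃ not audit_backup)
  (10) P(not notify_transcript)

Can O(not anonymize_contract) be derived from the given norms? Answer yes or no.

No

Premise 2 is O(not notify_transcript ⊃ not anonymize_contract), but O(not notify_transcript) is not derivable from the premises (the permission P(not notify_transcript) asserts only not O(notify_transcript), not O(not notify_transcript)), so it does not yield O(not anonymize_contract).
No other premise forces O(not anonymize_contract). An ideal world satisfying every premise can still have not anonymize_contract false, so O(not anonymize_contract) is not derivable.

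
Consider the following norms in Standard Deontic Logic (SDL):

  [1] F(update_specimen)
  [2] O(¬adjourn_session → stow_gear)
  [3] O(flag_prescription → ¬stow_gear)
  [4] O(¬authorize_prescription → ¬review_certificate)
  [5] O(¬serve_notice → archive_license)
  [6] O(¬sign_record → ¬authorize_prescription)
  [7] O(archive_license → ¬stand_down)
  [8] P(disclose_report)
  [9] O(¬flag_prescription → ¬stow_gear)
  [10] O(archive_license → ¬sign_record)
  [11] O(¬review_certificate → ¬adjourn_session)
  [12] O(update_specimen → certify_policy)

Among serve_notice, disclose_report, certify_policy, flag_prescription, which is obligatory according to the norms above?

serve_notice

By case analysis on ¬flag_prescription: premise 9 gives O(¬flag_prescription → ¬stow_gear) and premise 3 gives O(flag_prescription → ¬stow_gear), so O(¬stow_gear) either way.
Premise 2, O(¬adjourn_session → stow_gear), contraposes to O(¬stow_gear → adjourn_session); with O(¬stow_gear) we get O(adjourn_session).
Premise 11, O(¬review_certificate → ¬adjourn_session), contraposes to O(adjourn_session → review_certificate); with O(adjourn_session) we get O(review_certificate).
Premise 4 is O(¬authorize_prescription → ¬review_certificate); contrapositively O(review_certificate → authorize_prescription). Since O(review_certificate) holds, K gives O(authorize_prescription).
The contrapositive of premise 6 (O(¬sign_record → ¬authorize_prescription)) is O(authorize_prescription → sign_record), and O(authorize_prescription) is already established, so O(sign_record).
The contrapositive of premise 10 (O(archive_license → ¬sign_record)) is O(sign_record → ¬archive_license), and O(sign_record) is already established, so O(¬archive_license).
The contrapositive of premise 5 (O(¬serve_notice → archive_license)) is O(¬archive_license → serve_notice), and O(¬archive_license) is already established, so O(serve_notice).
So O(serve_notice) holds — serve_notice is obligatory. None of the other listed options is made obligatory by any chain of premises.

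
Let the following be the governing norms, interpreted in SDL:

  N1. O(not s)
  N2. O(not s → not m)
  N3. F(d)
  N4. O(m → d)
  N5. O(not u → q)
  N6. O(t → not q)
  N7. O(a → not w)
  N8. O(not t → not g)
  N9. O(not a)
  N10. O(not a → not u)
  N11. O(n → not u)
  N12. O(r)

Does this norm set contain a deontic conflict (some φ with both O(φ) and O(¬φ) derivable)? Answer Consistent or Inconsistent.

Premise 4 is O(m → d), but O(m) is not derivable from the premises, so it does not yield O(d).
So O(d) is not derivable, and the apparent clash with O(not d) does not arise.
A world satisfying every obligation exists (e.g. a=false, d=false, g=false, m=false, n=false, q=true, r=true, s=false, t=false, u=false, w=false); no atom is both obligatory and forbidden, so the set is consistent.

Consistent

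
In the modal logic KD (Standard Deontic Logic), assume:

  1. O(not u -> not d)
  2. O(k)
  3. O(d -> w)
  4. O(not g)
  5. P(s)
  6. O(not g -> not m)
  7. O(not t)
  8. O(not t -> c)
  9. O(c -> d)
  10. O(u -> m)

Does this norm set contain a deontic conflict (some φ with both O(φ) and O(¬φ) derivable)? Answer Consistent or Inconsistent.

Premise 4 gives O(not g).
Applying K to premise 6 (O(not g -> not m)) and O(not g) yields O(not m).
Premise 10, O(u -> m), contraposes to O(not m -> not u); with O(not m) we get O(not u).
From O(not u) and premise 1, O(not u -> not d), we obtain O(not d).
Premise 9, O(c -> d), contraposes to O(not d -> not c); with O(not d) we get O(not c).
Premise 8 is O(not t -> c); contrapositively O(not c -> t). Since O(not c) holds, K gives O(t).
However, premise 7 gives O(not t).
We now have both O(t) and O(not t) — t is simultaneously obligatory and forbidden, violating the D-axiom.

Inconsistent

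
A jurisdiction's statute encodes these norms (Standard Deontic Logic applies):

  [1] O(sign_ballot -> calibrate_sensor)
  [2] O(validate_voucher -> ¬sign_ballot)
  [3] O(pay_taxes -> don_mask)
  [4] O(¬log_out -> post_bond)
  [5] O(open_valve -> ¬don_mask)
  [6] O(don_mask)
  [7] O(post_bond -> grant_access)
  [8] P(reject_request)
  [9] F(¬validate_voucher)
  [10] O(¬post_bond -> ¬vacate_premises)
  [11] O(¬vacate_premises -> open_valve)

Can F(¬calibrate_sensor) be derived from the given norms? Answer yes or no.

Premise 1 is O(sign_ballot -> calibrate_sensor), but O(sign_ballot) is not derivable from the premises, so it does not yield O(calibrate_sensor).
No other premise forces O(calibrate_sensor). An ideal world satisfying every premise can still have ¬calibrate_sensor true, so F(¬calibrate_sensor) is not derivable.

No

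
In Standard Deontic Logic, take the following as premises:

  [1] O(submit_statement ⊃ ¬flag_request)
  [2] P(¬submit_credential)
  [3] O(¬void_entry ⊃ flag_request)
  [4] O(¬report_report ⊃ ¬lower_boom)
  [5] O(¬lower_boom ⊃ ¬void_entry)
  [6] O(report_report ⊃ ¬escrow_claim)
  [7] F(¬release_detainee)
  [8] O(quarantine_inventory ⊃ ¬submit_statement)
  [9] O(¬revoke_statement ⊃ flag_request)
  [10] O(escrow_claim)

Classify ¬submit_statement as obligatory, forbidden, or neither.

Obligatory

Premise 10 states O(escrow_claim) outright.
Premise 6 is O(report_report ⊃ ¬escrow_claim); contrapositively O(escrow_claim ⊃ ¬report_report). Since O(escrow_claim) holds, K gives O(¬report_report).
With premise 4, O(¬report_report ⊃ ¬lower_boom), the K-axiom yields O(¬lower_boom).
From O(¬lower_boom) and premise 5, O(¬lower_boom ⊃ ¬void_entry), we obtain O(¬void_entry).
From O(¬void_entry) and premise 3, O(¬void_entry ⊃ flag_request), we obtain O(flag_request).
Premise 1, O(submit_statement ⊃ ¬flag_request), contraposes to O(flag_request ⊃ ¬submit_statement); with O(flag_request) we get O(¬submit_statement).
Premises 2, 7, 8, 9 do not contribute to this derivation.
Hence ¬submit_statement is obligatory.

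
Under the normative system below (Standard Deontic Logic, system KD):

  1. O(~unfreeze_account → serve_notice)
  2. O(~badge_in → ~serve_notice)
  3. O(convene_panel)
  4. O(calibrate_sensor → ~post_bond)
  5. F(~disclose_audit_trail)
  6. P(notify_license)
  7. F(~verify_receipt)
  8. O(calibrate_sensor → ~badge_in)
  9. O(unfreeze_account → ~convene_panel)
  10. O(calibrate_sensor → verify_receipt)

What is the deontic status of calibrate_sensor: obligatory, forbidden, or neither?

Premise 3 states O(convene_panel) outright.
Premise 9 is O(unfreeze_account → ~convene_panel); contrapositively O(convene_panel → ~unfreeze_account). Since O(convene_panel) holds, K gives O(~unfreeze_account).
Premise 1 is O(~unfreeze_account → serve_notice); since O(~unfreeze_account), deontic closure gives O(serve_notice).
Premise 2, O(~badge_in → ~serve_notice), contraposes to O(serve_notice → badge_in); with O(serve_notice) we get O(badge_in).
The contrapositive of premise 8 (O(calibrate_sensor → ~badge_in)) is O(badge_in → ~calibrate_sensor), and O(badge_in) is already established, so O(~calibrate_sensor).
Premises 4, 5, 6, 7, 10 do not contribute to this derivation.
Thus O(~calibrate_sensor), which is F(calibrate_sensor): calibrate_sensor is forbidden.

Forbidden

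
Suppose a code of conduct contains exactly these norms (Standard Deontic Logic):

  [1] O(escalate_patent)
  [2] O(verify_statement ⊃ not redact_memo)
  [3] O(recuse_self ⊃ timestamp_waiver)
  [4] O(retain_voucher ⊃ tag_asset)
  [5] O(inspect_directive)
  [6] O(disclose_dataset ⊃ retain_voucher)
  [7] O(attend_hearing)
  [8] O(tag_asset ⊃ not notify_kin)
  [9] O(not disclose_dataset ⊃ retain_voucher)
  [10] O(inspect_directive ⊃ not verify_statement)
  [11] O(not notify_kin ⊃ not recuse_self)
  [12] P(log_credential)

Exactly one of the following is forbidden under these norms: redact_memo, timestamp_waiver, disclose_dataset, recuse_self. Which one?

recuse_self

By case analysis on not disclose_dataset: premise 9 gives O(not disclose_dataset ⊃ retain_voucher) and premise 6 gives O(disclose_dataset ⊃ retain_voucher), so O(retain_voucher) either way.
Premise 4 is O(retain_voucher ⊃ tag_asset); since O(retain_voucher), deontic closure gives O(tag_asset).
From O(tag_asset) and premise 8, O(tag_asset ⊃ not notify_kin), we obtain O(not notify_kin).
With premise 11, O(not notify_kin ⊃ not recuse_self), the K-axiom yields O(not recuse_self).
So O(not recuse_self) holds, i.e. recuse_self is forbidden. None of the other listed options is forbidden under the premises.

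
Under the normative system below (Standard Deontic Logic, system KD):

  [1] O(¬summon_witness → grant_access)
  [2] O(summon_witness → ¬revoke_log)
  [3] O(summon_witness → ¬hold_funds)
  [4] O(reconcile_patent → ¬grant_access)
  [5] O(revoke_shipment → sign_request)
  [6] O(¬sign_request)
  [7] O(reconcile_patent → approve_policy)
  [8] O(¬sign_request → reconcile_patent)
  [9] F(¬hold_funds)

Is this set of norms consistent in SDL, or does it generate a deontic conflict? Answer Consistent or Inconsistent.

F(¬hold_funds) at premise 9 means O(hold_funds).
The contrapositive of premise 3 (O(summon_witness → ¬hold_funds)) is O(hold_funds → ¬summon_witness), and O(hold_funds) is already established, so O(¬summon_witness).
Premise 1 is O(¬summon_witness → grant_access); since O(¬summon_witness), deontic closure gives O(grant_access).
Premise 4, O(reconcile_patent → ¬grant_access), contraposes to O(grant_access → ¬reconcile_patent); with O(grant_access) we get O(¬reconcile_patent).
The contrapositive of premise 8 (O(¬sign_request → reconcile_patent)) is O(¬reconcile_patent → sign_request), and O(¬reconcile_patent) is already established, so O(sign_request).
Yet premise 6 states O(¬sign_request).
We now have both O(sign_request) and O(¬sign_request) — sign_request is simultaneously obligatory and forbidden, violating the D-axiom.

Inconsistent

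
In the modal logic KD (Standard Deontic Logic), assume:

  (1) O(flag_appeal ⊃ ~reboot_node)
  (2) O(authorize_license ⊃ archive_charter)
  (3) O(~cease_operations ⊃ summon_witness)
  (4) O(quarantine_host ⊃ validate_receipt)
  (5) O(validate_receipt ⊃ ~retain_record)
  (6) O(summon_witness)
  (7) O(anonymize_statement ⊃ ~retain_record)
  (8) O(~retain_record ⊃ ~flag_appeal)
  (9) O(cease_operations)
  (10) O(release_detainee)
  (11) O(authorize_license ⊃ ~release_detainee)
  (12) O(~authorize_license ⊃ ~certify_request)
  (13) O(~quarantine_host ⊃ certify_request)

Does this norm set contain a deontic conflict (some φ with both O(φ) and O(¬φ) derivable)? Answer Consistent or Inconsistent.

Premise 3 is O(~cease_operations ⊃ summon_witness); even if O(summon_witness) held, inferring O(~cease_operations) would be affirming the consequent — invalid.
So O(~cease_operations) is not derivable, and the apparent clash with O(cease_operations) does not arise.
A world satisfying every obligation exists (e.g. anonymize_statement=false, archive_charter=false, authorize_license=false, cease_operations=true, certify_request=false, flag_appeal=false, quarantine_host=true, reboot_node=false, release_detainee=true, retain_record=false, summon_witness=true, validate_receipt=true); no atom is both obligatory and forbidden, so the set is consistent.

Consistent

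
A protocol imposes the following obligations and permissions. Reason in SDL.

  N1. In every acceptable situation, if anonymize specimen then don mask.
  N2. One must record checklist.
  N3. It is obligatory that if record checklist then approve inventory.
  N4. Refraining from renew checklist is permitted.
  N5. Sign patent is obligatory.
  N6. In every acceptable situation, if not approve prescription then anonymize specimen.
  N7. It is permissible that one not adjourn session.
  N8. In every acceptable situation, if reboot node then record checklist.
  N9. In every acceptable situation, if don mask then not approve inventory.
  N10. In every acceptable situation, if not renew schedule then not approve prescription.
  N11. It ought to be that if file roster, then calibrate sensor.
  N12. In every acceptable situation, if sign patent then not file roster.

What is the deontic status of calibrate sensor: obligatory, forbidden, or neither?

Neither

Premise 11 is O(file_roster → calibrate_sensor), but O(file_roster) is not derivable from the premises, so it does not yield O(calibrate_sensor).
No premise or chain of K-axiom applications forces O(calibrate_sensor), and none forces O(¬calibrate_sensor). So calibrate_sensor is neither obligatory nor forbidden under these norms.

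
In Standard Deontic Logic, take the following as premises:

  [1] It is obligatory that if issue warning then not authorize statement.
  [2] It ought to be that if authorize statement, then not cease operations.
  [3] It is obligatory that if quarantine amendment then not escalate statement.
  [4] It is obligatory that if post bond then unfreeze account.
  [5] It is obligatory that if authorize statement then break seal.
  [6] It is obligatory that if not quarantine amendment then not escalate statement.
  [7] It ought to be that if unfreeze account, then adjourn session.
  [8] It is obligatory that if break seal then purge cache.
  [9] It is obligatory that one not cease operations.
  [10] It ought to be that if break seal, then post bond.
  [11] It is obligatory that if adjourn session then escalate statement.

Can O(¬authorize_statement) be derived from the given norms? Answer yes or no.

Premises 3 and 6 are O(quarantine_amendment → ¬escalate_statement) and O(¬quarantine_amendment → ¬escalate_statement); every ideal world satisfies quarantine_amendment or ¬quarantine_amendment, so in either case ¬escalate_statement holds — hence O(¬escalate_statement).
Premise 11 is O(adjourn_session → escalate_statement); contrapositively O(¬escalate_statement → ¬adjourn_session). Since O(¬escalate_statement) holds, K gives O(¬adjourn_session).
The contrapositive of premise 7 (O(unfreeze_account → adjourn_session)) is O(¬adjourn_session → ¬unfreeze_account), and O(¬adjourn_session) is already established, so O(¬unfreeze_account).
The contrapositive of premise 4 (O(post_bond → unfreeze_account)) is O(¬unfreeze_account → ¬post_bond), and O(¬unfreeze_account) is already established, so O(¬post_bond).
The contrapositive of premise 10 (O(break_seal → post_bond)) is O(¬post_bond → ¬break_seal), and O(¬post_bond) is already established, so O(¬break_seal).
Premise 5 is O(authorize_statement → break_seal); contrapositively O(¬break_seal → ¬authorize_statement). Since O(¬break_seal) holds, K gives O(¬authorize_statement).
Premises 1, 2, 8, 9 do not contribute to this derivation.
So O(¬authorize_statement) follows.

Yes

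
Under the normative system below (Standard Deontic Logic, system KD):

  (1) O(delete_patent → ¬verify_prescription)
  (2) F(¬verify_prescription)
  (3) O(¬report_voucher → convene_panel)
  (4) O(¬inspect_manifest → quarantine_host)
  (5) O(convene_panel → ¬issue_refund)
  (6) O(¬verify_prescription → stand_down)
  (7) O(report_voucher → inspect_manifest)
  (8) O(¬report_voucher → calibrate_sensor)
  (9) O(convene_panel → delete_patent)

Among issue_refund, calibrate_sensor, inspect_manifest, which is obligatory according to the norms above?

Premise 2, F(¬verify_prescription), is equivalent to O(verify_prescription).
Premise 1, O(delete_patent → ¬verify_prescription), contraposes to O(verify_prescription → ¬delete_patent); with O(verify_prescription) we get O(¬delete_patent).
Premise 9 is O(convene_panel → delete_patent); contrapositively O(¬delete_patent → ¬convene_panel). Since O(¬delete_patent) holds, K gives O(¬convene_panel).
The contrapositive of premise 3 (O(¬report_voucher → convene_panel)) is O(¬convene_panel → report_voucher), and O(¬convene_panel) is already established, so O(report_voucher).
Applying K to premise 7 (O(report_voucher → inspect_manifest)) and O(report_voucher) yields O(inspect_manifest).
So O(inspect_manifest) holds — inspect_manifest is obligatory. None of the other listed options is made obligatory by any chain of premises.

inspect_manifest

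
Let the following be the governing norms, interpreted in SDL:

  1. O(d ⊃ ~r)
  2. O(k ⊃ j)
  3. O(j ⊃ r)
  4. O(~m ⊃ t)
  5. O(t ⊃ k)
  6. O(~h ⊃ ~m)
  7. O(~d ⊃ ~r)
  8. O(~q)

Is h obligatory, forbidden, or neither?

Obligatory

Premises 1 and 7 are O(d ⊃ ~r) and O(~d ⊃ ~r); every ideal world satisfies d or ~d, so in either case ~r holds — hence O(~r).
The contrapositive of premise 3 (O(j ⊃ r)) is O(~r ⊃ ~j), and O(~r) is already established, so O(~j).
The contrapositive of premise 2 (O(k ⊃ j)) is O(~j ⊃ ~k), and O(~j) is already established, so O(~k).
The contrapositive of premise 5 (O(t ⊃ k)) is O(~k ⊃ ~t), and O(~k) is already established, so O(~t).
Premise 4 is O(~m ⊃ t); contrapositively O(~t ⊃ m). Since O(~t) holds, K gives O(m).
The contrapositive of premise 6 (O(~h ⊃ ~m)) is O(m ⊃ h), and O(m) is already established, so O(h).
Premise 8 does not contribute to this derivation.
Hence h is obligatory.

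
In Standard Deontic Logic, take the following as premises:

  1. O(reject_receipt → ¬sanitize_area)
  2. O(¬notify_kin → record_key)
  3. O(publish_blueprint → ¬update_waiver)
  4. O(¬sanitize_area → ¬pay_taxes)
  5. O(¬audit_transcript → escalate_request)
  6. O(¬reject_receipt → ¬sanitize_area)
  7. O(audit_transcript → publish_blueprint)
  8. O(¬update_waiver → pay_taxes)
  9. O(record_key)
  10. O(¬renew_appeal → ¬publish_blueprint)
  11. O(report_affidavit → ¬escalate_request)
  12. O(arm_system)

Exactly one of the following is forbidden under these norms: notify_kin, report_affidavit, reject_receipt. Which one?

report_affidavit

Premises 1 and 6 cover both cases: O(reject_receipt → ¬sanitize_area) and O(¬reject_receipt → ¬sanitize_area). Since reject_receipt ∨ ¬reject_receipt is a tautology, O(¬sanitize_area) follows.
With premise 4, O(¬sanitize_area → ¬pay_taxes), the K-axiom yields O(¬pay_taxes).
Premise 8 is O(¬update_waiver → pay_taxes); contrapositively O(¬pay_taxes → update_waiver). Since O(¬pay_taxes) holds, K gives O(update_waiver).
Premise 3 is O(publish_blueprint → ¬update_waiver); contrapositively O(update_waiver → ¬publish_blueprint). Since O(update_waiver) holds, K gives O(¬publish_blueprint).
Premise 7, O(audit_transcript → publish_blueprint), contraposes to O(¬publish_blueprint → ¬audit_transcript); with O(¬publish_blueprint) we get O(¬audit_transcript).
From O(¬audit_transcript) and premise 5, O(¬audit_transcript → escalate_request), we obtain O(escalate_request).
The contrapositive of premise 11 (O(report_affidavit → ¬escalate_request)) is O(escalate_request → ¬report_affidavit), and O(escalate_request) is already established, so O(¬report_affidavit).
So O(¬report_affidavit) holds, i.e. report_affidavit is forbidden. None of the other listed options is forbidden under the premises.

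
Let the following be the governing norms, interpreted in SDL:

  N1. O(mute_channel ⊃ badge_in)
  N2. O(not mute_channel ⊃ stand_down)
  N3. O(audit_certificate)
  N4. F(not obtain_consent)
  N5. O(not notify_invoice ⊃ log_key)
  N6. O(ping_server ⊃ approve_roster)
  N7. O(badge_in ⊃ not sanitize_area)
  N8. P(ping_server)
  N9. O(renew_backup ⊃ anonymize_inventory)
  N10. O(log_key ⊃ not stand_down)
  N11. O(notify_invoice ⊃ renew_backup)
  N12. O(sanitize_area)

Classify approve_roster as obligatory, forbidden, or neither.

Premise 6 is O(ping_server ⊃ approve_roster), but O(ping_server) is not derivable from the premises (the permission P(ping_server) asserts only not O(not ping_server), not O(ping_server)), so it does not yield O(approve_roster).
No premise or chain of K-axiom applications forces O(approve_roster), and none forces O(not approve_roster). So approve_roster is neither obligatory nor forbidden under these norms.

Neither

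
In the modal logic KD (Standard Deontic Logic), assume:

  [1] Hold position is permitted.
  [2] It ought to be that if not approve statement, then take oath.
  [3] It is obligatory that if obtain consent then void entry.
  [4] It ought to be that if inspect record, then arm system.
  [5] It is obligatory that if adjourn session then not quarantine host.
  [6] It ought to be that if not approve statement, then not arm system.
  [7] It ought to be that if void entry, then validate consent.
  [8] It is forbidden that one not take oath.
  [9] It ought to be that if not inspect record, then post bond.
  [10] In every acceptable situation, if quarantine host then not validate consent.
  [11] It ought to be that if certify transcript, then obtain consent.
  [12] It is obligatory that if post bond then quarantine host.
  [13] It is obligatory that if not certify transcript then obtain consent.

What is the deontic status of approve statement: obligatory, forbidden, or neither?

Premises 13 and 11 are O(¬certify_transcript → obtain_consent) and O(certify_transcript → obtain_consent); every ideal world satisfies ¬certify_transcript or certify_transcript, so in either case obtain_consent holds — hence O(obtain_consent).
With premise 3, O(obtain_consent → void_entry), the K-axiom yields O(void_entry).
From O(void_entry) and premise 7, O(void_entry → validate_consent), we obtain O(validate_consent).
Premise 10, O(quarantine_host → ¬validate_consent), contraposes to O(validate_consent → ¬quarantine_host); with O(validate_consent) we get O(¬quarantine_host).
The contrapositive of premise 12 (O(post_bond → quarantine_host)) is O(¬quarantine_host → ¬post_bond), and O(¬quarantine_host) is already established, so O(¬post_bond).
Premise 9, O(¬inspect_record → post_bond), contraposes to O(¬post_bond → inspect_record); with O(¬post_bond) we get O(inspect_record).
From O(inspect_record) and premise 4, O(inspect_record → arm_system), we obtain O(arm_system).
The contrapositive of premise 6 (O(¬approve_statement → ¬arm_system)) is O(arm_system → approve_statement), and O(arm_system) is already established, so O(approve_statement).
Premises 1, 2, 5, 8 do not contribute to this derivation.
Hence approve_statement is obligatory.

Obligatory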